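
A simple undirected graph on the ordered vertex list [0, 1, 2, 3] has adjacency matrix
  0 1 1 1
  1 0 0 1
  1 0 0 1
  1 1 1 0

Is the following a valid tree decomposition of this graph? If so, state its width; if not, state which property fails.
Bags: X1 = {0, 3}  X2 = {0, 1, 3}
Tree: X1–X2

A tree decomposition must satisfy three properties: every vertex lies in some bag; for every edge, both endpoints lie together in some bag; and for every vertex, the bags containing it form a connected subtree. Here vertex 2 appears in no bag, so the decomposition is invalid.

No — vertex 2 appears in no bag.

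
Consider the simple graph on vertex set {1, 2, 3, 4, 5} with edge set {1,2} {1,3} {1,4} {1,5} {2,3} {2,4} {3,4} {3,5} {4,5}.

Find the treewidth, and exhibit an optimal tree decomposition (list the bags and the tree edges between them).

Treewidth 3.
One optimal decomposition is:
Bags: B1 = {1, 2, 3, 4}  B2 = {1, 3, 4, 5}
Tree: B1–B2

The largest bag has 4 vertices, giving width 3; this decomposition certifies tw(G) ≤ 3. For the lower bound, the 4 vertices {1, 2, 3, 4} are pairwise adjacent, and any tree decomposition puts a clique entirely inside one bag — forcing width ≥ 3. The upper and lower bounds meet at 3, so that is the treewidth.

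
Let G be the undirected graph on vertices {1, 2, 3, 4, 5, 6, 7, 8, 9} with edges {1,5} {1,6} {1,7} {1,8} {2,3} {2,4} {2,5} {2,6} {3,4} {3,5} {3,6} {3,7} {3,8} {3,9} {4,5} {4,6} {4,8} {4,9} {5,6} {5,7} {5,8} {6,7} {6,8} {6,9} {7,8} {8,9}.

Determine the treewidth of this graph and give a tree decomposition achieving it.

Treewidth 4.
One such decomposition:
Bags: B1 = {3, 4, 5, 6, 8}  B2 = {3, 4, 6, 8, 9}  B3 = {2, 3, 4, 5, 6}  B4 = {3, 5, 6, 7, 8}  B5 = {1, 5, 6, 7, 8}
Tree: B1–B2, B1–B3, B1–B4, B4–B5

Each bag holds 5 vertices, so the decomposition has width 4, which upper-bounds the treewidth. On the other hand G contains the 5-clique {1, 5, 6, 7, 8}. A clique must lie in a single bag of any decomposition, so no decomposition can have width below 4. Therefore the treewidth is 4.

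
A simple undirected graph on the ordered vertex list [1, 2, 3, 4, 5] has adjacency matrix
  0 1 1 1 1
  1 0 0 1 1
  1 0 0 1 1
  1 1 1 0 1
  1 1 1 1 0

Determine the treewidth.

A width-3 tree decomposition is:
Bags: B1 = {1, 2, 4, 5}  B2 = {1, 3, 4, 5}
Tree: B1–B2
Each bag holds 4 vertices, so the decomposition has width 3, which upper-bounds the treewidth. For the lower bound, the 4 vertices {1, 2, 4, 5} are pairwise adjacent, and any tree decomposition puts a clique entirely inside one bag — forcing width ≥ 3. Combining the bounds, tw(G) = 3.

3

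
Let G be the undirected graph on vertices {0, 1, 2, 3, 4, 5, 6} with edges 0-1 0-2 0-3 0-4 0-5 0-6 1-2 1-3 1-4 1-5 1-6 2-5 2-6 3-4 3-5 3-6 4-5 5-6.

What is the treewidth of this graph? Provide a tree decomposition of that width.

Every bag has size at most 5, so the width is 5 − 1 = 4 and tw(G) ≤ 4. For the lower bound, the 5 vertices {0, 1, 2, 5, 6} are pairwise adjacent, and any tree decomposition puts a clique entirely inside one bag — forcing width ≥ 4. Combining the bounds, tw(G) = 4.

Treewidth 4.
One such decomposition:
Bags: B1 = {0, 1, 3, 4, 5}  B2 = {0, 1, 3, 5, 6}  B3 = {0, 1, 2, 5, 6}
Tree: B1–B2, B2–B3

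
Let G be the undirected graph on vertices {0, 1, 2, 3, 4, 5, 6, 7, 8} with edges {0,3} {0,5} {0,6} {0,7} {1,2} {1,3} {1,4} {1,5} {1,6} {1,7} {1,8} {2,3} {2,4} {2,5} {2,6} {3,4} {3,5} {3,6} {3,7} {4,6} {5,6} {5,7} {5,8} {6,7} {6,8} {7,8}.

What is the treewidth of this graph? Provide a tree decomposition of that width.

The largest bag has 5 vertices, giving width 4; this decomposition certifies tw(G) ≤ 4. On the other hand G contains the 5-clique {0, 3, 5, 6, 7}. A clique must lie in a single bag of any decomposition, so no decomposition can have width below 4. Combining the bounds, tw(G) = 4.

Treewidth 4.
One such decomposition:
Bags: B1 = {1, 3, 5, 6, 7}  B2 = {0, 3, 5, 6, 7}  B3 = {1, 5, 6, 7, 8}  B4 = {1, 2, 3, 5, 6}  B5 = {1, 2, 3, 4, 6}
Tree: B1–B2, B1–B3, B1–B4, B4–B5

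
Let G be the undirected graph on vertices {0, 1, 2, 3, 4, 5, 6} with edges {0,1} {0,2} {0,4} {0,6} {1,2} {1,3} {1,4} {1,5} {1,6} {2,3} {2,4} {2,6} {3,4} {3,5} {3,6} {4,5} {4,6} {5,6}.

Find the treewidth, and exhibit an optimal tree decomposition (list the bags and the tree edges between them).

Every bag has size at most 5, so the width is 5 − 1 = 4 and tw(G) ≤ 4. Conversely, {0, 1, 2, 4, 6} is a clique of size 5, and the vertices of any clique must share a bag in every tree decomposition; so some bag has ≥ 5 vertices and tw(G) ≥ 4. Combining the bounds, tw(G) = 4.

Treewidth 4.
One such decomposition:
Bags: B1 = {0, 1, 2, 4, 6}  B2 = {1, 2, 3, 4, 6}  B3 = {1, 3, 4, 5, 6}
Tree: B1–B2, B2–B3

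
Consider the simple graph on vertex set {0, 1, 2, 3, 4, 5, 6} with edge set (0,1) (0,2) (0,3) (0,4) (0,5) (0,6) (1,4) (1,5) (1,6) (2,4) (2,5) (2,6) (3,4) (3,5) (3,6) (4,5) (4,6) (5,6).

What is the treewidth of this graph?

A width-4 tree decomposition is:
Bags: B1 = {0, 3, 4, 5, 6}  B2 = {0, 1, 4, 5, 6}  B3 = {0, 2, 4, 5, 6}
Tree: B1–B2, B2–B3
The largest bag has 5 vertices, giving width 4; this decomposition certifies tw(G) ≤ 4. For the lower bound, the 5 vertices {0, 1, 4, 5, 6} are pairwise adjacent, and any tree decomposition puts a clique entirely inside one bag — forcing width ≥ 4. Therefore the treewidth is 4.

4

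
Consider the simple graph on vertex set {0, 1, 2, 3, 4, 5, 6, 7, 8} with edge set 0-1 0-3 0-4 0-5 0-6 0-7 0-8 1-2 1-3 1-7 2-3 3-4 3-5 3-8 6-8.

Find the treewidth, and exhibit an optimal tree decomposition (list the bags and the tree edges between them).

Every bag has size at most 3, so the width is 3 − 1 = 2 and tw(G) ≤ 2. For the lower bound, the 3 vertices {0, 3, 8} are pairwise adjacent, and any tree decomposition puts a clique entirely inside one bag — forcing width ≥ 2. Hence tw(G) = 2 exactly.

Treewidth 2.
Bags: B1 = {0, 1, 7}  B2 = {0, 1, 3}  B3 = {0, 3, 8}  B4 = {1, 2, 3}  B5 = {0, 3, 5}  B6 = {0, 3, 4}  B7 = {0, 6, 8}
Tree: B1–B2, B2–B3, B2–B4, B3–B5, B5–B6, B3–B7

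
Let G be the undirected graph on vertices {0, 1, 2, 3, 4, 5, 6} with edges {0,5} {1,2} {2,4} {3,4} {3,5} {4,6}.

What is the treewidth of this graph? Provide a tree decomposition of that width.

Each bag holds 2 vertices, so the decomposition has width 1, which upper-bounds the treewidth. Any graph with an edge has treewidth ≥ 1, and G has the edge 4–2. The upper and lower bounds meet at 1, so that is the treewidth.

Treewidth 1.
Bags: B1 = {2, 4}  B2 = {3, 4}  B3 = {3, 5}  B4 = {0, 5}  B5 = {1, 2}  B6 = {4, 6}
Tree: B1–B2, B2–B3, B3–B4, B1–B5, B1–B6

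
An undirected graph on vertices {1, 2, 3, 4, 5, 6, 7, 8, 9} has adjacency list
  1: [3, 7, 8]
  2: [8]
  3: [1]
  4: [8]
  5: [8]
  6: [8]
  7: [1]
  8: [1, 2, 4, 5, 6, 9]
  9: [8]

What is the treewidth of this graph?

1

A width-1 tree decomposition is:
Bags: B1 = {4, 8}  B2 = {1, 8}  B3 = {5, 8}  B4 = {2, 8}  B5 = {1, 7}  B6 = {8, 9}  B7 = {6, 8}  B8 = {1, 3}
Tree: B1–B2, B2–B3, B3–B4, B2–B5, B2–B6, B6–B7, B2–B8
Each bag holds 2 vertices, so the decomposition has width 1, which upper-bounds the treewidth. G has an edge, so its treewidth is at least 1. Hence tw(G) = 1 exactly.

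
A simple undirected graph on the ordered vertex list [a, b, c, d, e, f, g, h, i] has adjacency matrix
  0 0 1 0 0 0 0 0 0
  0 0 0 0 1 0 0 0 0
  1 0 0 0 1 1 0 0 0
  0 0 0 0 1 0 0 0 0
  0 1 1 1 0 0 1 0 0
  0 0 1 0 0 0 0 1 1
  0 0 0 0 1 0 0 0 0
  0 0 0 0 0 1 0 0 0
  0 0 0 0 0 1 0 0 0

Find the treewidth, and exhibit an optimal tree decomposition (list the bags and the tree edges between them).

Treewidth 1.
One optimal decomposition is:
Bags: B1 = {c, e}  B2 = {b, e}  B3 = {c, f}  B4 = {a, c}  B5 = {d, e}  B6 = {e, g}  B7 = {f, i}  B8 = {f, h}
Tree: B1–B2, B1–B3, B1–B4, B2–B5, B1–B6, B3–B7, B7–B8

Each bag holds 2 vertices, so the decomposition has width 1, which upper-bounds the treewidth. Since G has at least one edge (e.g. c–e), it is not an edgeless graph, so tw(G) ≥ 1. Combining the bounds, tw(G) = 1.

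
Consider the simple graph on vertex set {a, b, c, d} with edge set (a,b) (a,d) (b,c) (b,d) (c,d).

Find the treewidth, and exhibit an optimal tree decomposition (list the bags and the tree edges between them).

Every bag has size at most 3, so the width is 3 − 1 = 2 and tw(G) ≤ 2. For the lower bound, the 3 vertices {b, c, d} are pairwise adjacent, and any tree decomposition puts a clique entirely inside one bag — forcing width ≥ 2. The upper and lower bounds meet at 2, so that is the treewidth.

Treewidth 2.
One optimal decomposition is:
Bags: B1 = {a, b, d}  B2 = {b, c, d}
Tree: B1–B2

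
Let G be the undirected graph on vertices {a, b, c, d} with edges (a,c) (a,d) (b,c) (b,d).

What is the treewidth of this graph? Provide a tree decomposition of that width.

Treewidth 2.
One such decomposition:
Bags: B1 = {a, b, d}  B2 = {a, b, c}
Tree: B1–B2

Each bag holds 3 vertices, so the decomposition has width 2, which upper-bounds the treewidth. For the lower bound, G contains the cycle a–d–b–c–a, so G is not a forest; only forests have treewidth ≤ 1, hence tw(G) ≥ 2. Therefore the treewidth is 2.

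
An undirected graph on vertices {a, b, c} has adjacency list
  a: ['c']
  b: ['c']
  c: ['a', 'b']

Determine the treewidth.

1

A width-1 tree decomposition is:
Bags: B1 = {b, c}  B2 = {a, c}
Tree: B1–B2
The largest bag has 2 vertices, giving width 1; this decomposition certifies tw(G) ≤ 1. G has an edge, so its treewidth is at least 1. Combining the bounds, tw(G) = 1.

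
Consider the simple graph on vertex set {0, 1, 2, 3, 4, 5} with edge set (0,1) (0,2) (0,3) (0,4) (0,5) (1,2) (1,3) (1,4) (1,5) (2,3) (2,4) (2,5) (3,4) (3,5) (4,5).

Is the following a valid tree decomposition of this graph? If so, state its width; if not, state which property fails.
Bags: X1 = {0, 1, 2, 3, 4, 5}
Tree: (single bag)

Checking the three conditions: (i) the bags cover all of {0, 1, 2, 3, 4, 5}; (ii) for each edge, some bag contains both endpoints; (iii) the bags containing any fixed vertex form a subtree. All hold, so the decomposition is valid with width 6 − 1 = 5.

Yes; width 5.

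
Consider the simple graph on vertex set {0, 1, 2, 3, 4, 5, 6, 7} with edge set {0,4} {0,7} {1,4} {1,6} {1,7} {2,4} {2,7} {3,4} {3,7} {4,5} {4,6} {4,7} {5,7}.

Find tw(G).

A width-2 tree decomposition is:
Bags: B1 = {2, 4, 7}  B2 = {1, 4, 7}  B3 = {1, 4, 6}  B4 = {0, 4, 7}  B5 = {3, 4, 7}  B6 = {4, 5, 7}
Tree: B1–B2, B2–B3, B1–B4, B4–B5, B1–B6
Every bag has size at most 3, so the width is 3 − 1 = 2 and tw(G) ≤ 2. For the lower bound, the 3 vertices {1, 4, 6} are pairwise adjacent, and any tree decomposition puts a clique entirely inside one bag — forcing width ≥ 2. Hence tw(G) = 2 exactly.

2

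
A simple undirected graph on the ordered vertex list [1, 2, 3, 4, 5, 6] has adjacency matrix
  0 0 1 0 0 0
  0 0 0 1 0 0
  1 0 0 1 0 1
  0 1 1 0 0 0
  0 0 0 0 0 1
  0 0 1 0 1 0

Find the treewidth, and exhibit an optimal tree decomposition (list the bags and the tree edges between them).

Each bag holds 2 vertices, so the decomposition has width 1, which upper-bounds the treewidth. Any graph with an edge has treewidth ≥ 1, and G has the edge 2–4. Hence tw(G) = 1 exactly.

Treewidth 1.
One such decomposition:
Bags: B1 = {2, 4}  B2 = {3, 4}  B3 = {3, 6}  B4 = {1, 3}  B5 = {5, 6}
Tree: B1–B2, B2–B3, B3–B4, B3–B5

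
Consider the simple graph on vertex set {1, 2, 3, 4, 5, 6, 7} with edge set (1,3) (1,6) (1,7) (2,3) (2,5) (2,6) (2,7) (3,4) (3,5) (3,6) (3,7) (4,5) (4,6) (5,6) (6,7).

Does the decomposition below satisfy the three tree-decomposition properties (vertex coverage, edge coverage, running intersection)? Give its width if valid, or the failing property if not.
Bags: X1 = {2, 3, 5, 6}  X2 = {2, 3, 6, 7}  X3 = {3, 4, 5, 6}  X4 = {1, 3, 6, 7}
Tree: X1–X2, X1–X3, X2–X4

Yes; width 3.

Vertex coverage: the bags together contain {1, 2, 3, 4, 5, 6, 7}, the full vertex set. Edge coverage: each edge of G has both endpoints in at least one bag. Running intersection: for every vertex, the bags containing it form a connected subtree. All three properties hold, so this is a valid tree decomposition of width max|bag| − 1 = 3, and hence tw(G) ≤ 3.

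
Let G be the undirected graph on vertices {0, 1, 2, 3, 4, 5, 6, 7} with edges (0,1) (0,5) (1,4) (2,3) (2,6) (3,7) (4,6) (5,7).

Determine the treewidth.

2

A width-2 tree decomposition is:
Bags: B1 = {2, 3, 6}  B2 = {3, 6, 7}  B3 = {5, 6, 7}  B4 = {0, 5, 6}  B5 = {0, 1, 6}  B6 = {1, 4, 6}
Tree: B1–B2, B2–B3, B3–B4, B4–B5, B5–B6
Each bag holds 3 vertices, so the decomposition has width 2, which upper-bounds the treewidth. For the lower bound, G contains the cycle 6–2–3–7–5–0–1–4–6, so G is not a forest; only forests have treewidth ≤ 1, hence tw(G) ≥ 2. Therefore the treewidth is 2.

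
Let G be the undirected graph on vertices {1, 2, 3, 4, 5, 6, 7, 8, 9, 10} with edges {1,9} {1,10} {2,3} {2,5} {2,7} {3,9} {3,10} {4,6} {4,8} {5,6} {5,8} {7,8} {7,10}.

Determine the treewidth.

A width-2 tree decomposition is:
Bags: B1 = {4, 6, 8}  B2 = {5, 6, 8}  B3 = {5, 7, 8}  B4 = {2, 5, 7}  B5 = {2, 7, 10}  B6 = {2, 3, 10}  B7 = {1, 3, 10}  B8 = {1, 3, 9}
Tree: B1–B2, B2–B3, B3–B4, B4–B5, B5–B6, B6–B7, B7–B8
Each bag holds 3 vertices, so the decomposition has width 2, which upper-bounds the treewidth. Since 4–6–5–8–4 is a cycle in G, G is not acyclic. Forests are exactly the graphs of treewidth ≤ 1, so tw(G) ≥ 2. Hence tw(G) = 2 exactly.

2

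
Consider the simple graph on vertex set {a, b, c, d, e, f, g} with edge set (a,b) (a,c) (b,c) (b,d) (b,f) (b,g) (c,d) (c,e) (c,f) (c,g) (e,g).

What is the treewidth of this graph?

A width-2 tree decomposition is:
Bags: B1 = {b, c, g}  B2 = {b, c, d}  B3 = {a, b, c}  B4 = {c, e, g}  B5 = {b, c, f}
Tree: B1–B2, B1–B3, B1–B4, B2–B5
Each bag holds 3 vertices, so the decomposition has width 2, which upper-bounds the treewidth. Conversely, {c, e, g} is a clique of size 3, and the vertices of any clique must share a bag in every tree decomposition; so some bag has ≥ 3 vertices and tw(G) ≥ 2. Therefore the treewidth is 2.

2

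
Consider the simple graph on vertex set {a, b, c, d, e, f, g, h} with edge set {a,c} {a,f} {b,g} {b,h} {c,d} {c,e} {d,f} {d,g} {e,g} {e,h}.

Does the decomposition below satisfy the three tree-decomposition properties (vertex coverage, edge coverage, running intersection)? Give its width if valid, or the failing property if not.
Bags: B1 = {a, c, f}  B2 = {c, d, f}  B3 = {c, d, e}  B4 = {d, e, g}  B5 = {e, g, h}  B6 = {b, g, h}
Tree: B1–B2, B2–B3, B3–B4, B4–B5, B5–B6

Yes; width 2.

Vertex coverage: the bags together contain {a, b, c, d, e, f, g, h}, the full vertex set. Edge coverage: each edge of G has both endpoints in at least one bag. Running intersection: for every vertex, the bags containing it form a connected subtree. All three properties hold, so this is a valid tree decomposition of width max|bag| − 1 = 2, and hence tw(G) ≤ 2.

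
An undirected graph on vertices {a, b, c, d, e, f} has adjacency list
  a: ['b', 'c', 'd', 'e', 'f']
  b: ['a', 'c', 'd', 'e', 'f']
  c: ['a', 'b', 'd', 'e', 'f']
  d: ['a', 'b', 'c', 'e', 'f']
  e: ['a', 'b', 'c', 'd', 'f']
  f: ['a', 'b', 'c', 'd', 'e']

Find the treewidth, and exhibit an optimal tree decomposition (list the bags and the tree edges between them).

With just one bag of size 6, the width is 6 − 1 = 5, so tw(G) ≤ 5. On the other hand G contains the 6-clique {a, b, c, d, e, f}. A clique must lie in a single bag of any decomposition, so no decomposition can have width below 5. Combining the bounds, tw(G) = 5.

Treewidth 5.
One such decomposition:
Bags: B1 = {a, b, c, d, e, f}
Tree: (single bag)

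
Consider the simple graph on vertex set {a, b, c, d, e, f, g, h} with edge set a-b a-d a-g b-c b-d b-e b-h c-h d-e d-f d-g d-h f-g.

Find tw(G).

A width-2 tree decomposition is:
Bags: B1 = {a, b, d}  B2 = {b, d, h}  B3 = {a, d, g}  B4 = {b, c, h}  B5 = {d, f, g}  B6 = {b, d, e}
Tree: B1–B2, B1–B3, B2–B4, B3–B5, B2–B6
Each bag holds 3 vertices, so the decomposition has width 2, which upper-bounds the treewidth. For the lower bound, the 3 vertices {d, f, g} are pairwise adjacent, and any tree decomposition puts a clique entirely inside one bag — forcing width ≥ 2. The upper and lower bounds meet at 2, so that is the treewidth.

2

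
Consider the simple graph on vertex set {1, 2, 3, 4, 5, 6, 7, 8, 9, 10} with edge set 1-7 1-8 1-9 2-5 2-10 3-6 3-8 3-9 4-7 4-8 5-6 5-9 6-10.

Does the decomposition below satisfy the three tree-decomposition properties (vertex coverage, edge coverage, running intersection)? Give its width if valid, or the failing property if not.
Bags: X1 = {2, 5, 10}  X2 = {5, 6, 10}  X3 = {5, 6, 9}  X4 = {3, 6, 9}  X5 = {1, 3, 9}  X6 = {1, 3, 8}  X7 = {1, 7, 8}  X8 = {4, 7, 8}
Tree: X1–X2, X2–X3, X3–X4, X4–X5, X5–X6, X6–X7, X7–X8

Every vertex of G appears in some bag (union = {1, 2, 3, 4, 5, 6, 7, 8, 9, 10}); every edge is covered by a bag; and for each vertex v the set of bags containing v is connected in the bag tree. The decomposition is therefore valid. The largest bag has 3 vertices, so the width is 2.

Yes; width 2.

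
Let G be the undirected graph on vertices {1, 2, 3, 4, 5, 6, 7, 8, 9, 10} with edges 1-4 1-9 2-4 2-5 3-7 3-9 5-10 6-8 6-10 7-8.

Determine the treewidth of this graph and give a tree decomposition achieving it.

Treewidth 2.
One such decomposition:
Bags: B1 = {3, 7, 9}  B2 = {7, 8, 9}  B3 = {6, 8, 9}  B4 = {6, 9, 10}  B5 = {5, 9, 10}  B6 = {2, 5, 9}  B7 = {2, 4, 9}  B8 = {1, 4, 9}
Tree: B1–B2, B2–B3, B3–B4, B4–B5, B5–B6, B6–B7, B7–B8

Every bag has size at most 3, so the width is 3 − 1 = 2 and tw(G) ≤ 2. Since 9–3–7–8–6–10–5–2–4–1–9 is a cycle in G, G is not acyclic. Forests are exactly the graphs of treewidth ≤ 1, so tw(G) ≥ 2. Hence tw(G) = 2 exactly.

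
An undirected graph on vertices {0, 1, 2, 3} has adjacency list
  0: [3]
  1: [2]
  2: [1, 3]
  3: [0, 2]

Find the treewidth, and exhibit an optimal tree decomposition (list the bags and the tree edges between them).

The largest bag has 2 vertices, giving width 1; this decomposition certifies tw(G) ≤ 1. G has an edge, so its treewidth is at least 1. The upper and lower bounds meet at 1, so that is the treewidth.

Treewidth 1.
One such decomposition:
Bags: B1 = {2, 3}  B2 = {1, 2}  B3 = {0, 3}
Tree: B1–B2, B1–B3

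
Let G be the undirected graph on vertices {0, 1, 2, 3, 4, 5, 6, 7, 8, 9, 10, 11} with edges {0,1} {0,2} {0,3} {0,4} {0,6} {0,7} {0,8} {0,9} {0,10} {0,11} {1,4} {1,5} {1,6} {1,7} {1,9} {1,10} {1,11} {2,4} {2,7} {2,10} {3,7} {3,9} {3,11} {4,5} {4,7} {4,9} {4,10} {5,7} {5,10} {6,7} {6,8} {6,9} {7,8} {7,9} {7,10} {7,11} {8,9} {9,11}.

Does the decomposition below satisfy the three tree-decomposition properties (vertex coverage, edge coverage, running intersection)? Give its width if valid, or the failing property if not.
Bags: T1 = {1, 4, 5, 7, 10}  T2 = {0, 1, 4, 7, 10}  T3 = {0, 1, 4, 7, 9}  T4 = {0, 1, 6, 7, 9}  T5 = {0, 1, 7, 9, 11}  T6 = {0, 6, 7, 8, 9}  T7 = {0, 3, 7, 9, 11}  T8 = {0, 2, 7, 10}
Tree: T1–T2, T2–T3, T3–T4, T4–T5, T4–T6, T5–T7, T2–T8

A tree decomposition must satisfy three properties: every vertex lies in some bag; for every edge, both endpoints lie together in some bag; and for every vertex, the bags containing it form a connected subtree. Here edge (4,2) lies in no bag, so the decomposition is invalid.

No — edge (4,2) lies in no bag.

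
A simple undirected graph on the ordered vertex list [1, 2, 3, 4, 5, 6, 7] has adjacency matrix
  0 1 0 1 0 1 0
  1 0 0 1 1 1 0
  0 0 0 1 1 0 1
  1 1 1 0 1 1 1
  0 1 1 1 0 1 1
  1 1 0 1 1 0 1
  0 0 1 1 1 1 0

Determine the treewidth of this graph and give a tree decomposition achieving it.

Treewidth 3.
One such decomposition:
Bags: B1 = {4, 5, 6, 7}  B2 = {3, 4, 5, 7}  B3 = {2, 4, 5, 6}  B4 = {1, 2, 4, 6}
Tree: B1–B2, B1–B3, B3–B4

Each bag holds 4 vertices, so the decomposition has width 3, which upper-bounds the treewidth. On the other hand G contains the 4-clique {1, 2, 4, 6}. A clique must lie in a single bag of any decomposition, so no decomposition can have width below 3. Hence tw(G) = 3 exactly.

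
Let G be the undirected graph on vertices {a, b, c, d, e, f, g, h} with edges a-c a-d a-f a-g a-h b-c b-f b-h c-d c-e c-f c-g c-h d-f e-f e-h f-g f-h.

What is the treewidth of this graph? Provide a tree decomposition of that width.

Treewidth 3.
One such decomposition:
Bags: B1 = {a, c, f, h}  B2 = {c, e, f, h}  B3 = {a, c, f, g}  B4 = {a, c, d, f}  B5 = {b, c, f, h}
Tree: B1–B2, B1–B3, B3–B4, B1–B5

Each bag holds 4 vertices, so the decomposition has width 3, which upper-bounds the treewidth. For the lower bound, the 4 vertices {a, c, d, f} are pairwise adjacent, and any tree decomposition puts a clique entirely inside one bag — forcing width ≥ 3. Combining the bounds, tw(G) = 3.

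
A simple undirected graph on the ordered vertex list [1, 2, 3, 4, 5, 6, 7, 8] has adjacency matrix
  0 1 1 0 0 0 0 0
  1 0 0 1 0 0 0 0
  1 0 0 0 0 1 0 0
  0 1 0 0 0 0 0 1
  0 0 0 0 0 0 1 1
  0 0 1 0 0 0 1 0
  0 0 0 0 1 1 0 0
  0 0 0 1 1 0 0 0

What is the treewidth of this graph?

A width-2 tree decomposition is:
Bags: B1 = {1, 3, 6}  B2 = {1, 2, 6}  B3 = {2, 4, 6}  B4 = {4, 6, 8}  B5 = {5, 6, 8}  B6 = {5, 6, 7}
Tree: B1–B2, B2–B3, B3–B4, B4–B5, B5–B6
Each bag holds 3 vertices, so the decomposition has width 2, which upper-bounds the treewidth. For the lower bound, G contains the cycle 6–3–1–2–4–8–5–7–6, so G is not a forest; only forests have treewidth ≤ 1, hence tw(G) ≥ 2. The upper and lower bounds meet at 2, so that is the treewidth.

2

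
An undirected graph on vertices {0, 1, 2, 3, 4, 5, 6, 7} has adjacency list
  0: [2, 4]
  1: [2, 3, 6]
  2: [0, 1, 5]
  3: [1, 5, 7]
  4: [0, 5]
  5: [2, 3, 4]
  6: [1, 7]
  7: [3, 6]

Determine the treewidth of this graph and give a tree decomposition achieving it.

Each bag holds 3 vertices, so the decomposition has width 2, which upper-bounds the treewidth. The edges 4–0–2–5–4 form a cycle, so G is not a tree and its treewidth is at least 2. Hence tw(G) = 2 exactly.

Treewidth 2.
Bags: B1 = {0, 4, 5}  B2 = {0, 2, 5}  B3 = {2, 3, 5}  B4 = {1, 2, 3}  B5 = {1, 3, 7}  B6 = {1, 6, 7}
Tree: B1–B2, B2–B3, B3–B4, B4–B5, B5–B6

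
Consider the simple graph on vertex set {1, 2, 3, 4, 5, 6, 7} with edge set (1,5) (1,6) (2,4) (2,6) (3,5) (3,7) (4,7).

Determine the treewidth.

A width-2 tree decomposition is:
Bags: B1 = {2, 4, 7}  B2 = {2, 6, 7}  B3 = {1, 6, 7}  B4 = {1, 5, 7}  B5 = {3, 5, 7}
Tree: B1–B2, B2–B3, B3–B4, B4–B5
Every bag has size at most 3, so the width is 3 − 1 = 2 and tw(G) ≤ 2. For the lower bound, G contains the cycle 7–4–2–6–1–5–3–7, so G is not a forest; only forests have treewidth ≤ 1, hence tw(G) ≥ 2. Therefore the treewidth is 2.

2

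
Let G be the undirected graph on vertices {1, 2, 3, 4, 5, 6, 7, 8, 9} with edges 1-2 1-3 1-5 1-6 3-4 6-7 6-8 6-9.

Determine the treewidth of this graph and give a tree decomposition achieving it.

The largest bag has 2 vertices, giving width 1; this decomposition certifies tw(G) ≤ 1. G has an edge, so its treewidth is at least 1. Hence tw(G) = 1 exactly.

Treewidth 1.
One such decomposition:
Bags: B1 = {1, 6}  B2 = {1, 3}  B3 = {6, 8}  B4 = {1, 2}  B5 = {6, 7}  B6 = {3, 4}  B7 = {1, 5}  B8 = {6, 9}
Tree: B1–B2, B1–B3, B2–B4, B3–B5, B2–B6, B4–B7, B5–B8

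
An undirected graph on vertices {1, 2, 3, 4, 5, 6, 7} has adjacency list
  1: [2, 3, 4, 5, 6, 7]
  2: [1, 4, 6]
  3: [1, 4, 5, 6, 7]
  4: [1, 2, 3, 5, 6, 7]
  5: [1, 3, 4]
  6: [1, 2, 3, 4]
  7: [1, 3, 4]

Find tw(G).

A width-3 tree decomposition is:
Bags: B1 = {1, 3, 4, 7}  B2 = {1, 3, 4, 6}  B3 = {1, 3, 4, 5}  B4 = {1, 2, 4, 6}
Tree: B1–B2, B2–B3, B2–B4
Each bag holds 4 vertices, so the decomposition has width 3, which upper-bounds the treewidth. Conversely, {1, 2, 4, 6} is a clique of size 4, and the vertices of any clique must share a bag in every tree decomposition; so some bag has ≥ 4 vertices and tw(G) ≥ 3. Therefore the treewidth is 3.

3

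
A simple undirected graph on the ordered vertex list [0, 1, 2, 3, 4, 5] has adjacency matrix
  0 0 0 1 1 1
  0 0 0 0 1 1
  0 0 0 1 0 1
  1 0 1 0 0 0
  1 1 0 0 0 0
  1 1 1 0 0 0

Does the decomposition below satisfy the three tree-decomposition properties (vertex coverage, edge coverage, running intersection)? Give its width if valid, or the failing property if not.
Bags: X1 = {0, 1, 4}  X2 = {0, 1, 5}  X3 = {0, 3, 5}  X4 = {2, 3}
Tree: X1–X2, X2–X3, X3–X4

No — edge (5,2) lies in no bag.

A tree decomposition must satisfy three properties: every vertex lies in some bag; for every edge, both endpoints lie together in some bag; and for every vertex, the bags containing it form a connected subtree. Here edge (5,2) lies in no bag, so the decomposition is invalid.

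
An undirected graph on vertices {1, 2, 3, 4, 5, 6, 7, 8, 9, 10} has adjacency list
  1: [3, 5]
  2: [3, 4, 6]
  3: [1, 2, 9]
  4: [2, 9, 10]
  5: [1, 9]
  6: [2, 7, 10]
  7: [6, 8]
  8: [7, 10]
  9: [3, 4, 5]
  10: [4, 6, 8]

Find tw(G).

2

A width-2 tree decomposition is:
Bags: B1 = {6, 7, 8}  B2 = {6, 8, 10}  B3 = {2, 6, 10}  B4 = {2, 4, 10}  B5 = {2, 3, 4}  B6 = {3, 4, 9}  B7 = {1, 3, 9}  B8 = {1, 5, 9}
Tree: B1–B2, B2–B3, B3–B4, B4–B5, B5–B6, B6–B7, B7–B8
Every bag has size at most 3, so the width is 3 − 1 = 2 and tw(G) ≤ 2. For the lower bound, G contains the cycle 7–8–10–6–7, so G is not a forest; only forests have treewidth ≤ 1, hence tw(G) ≥ 2. Therefore the treewidth is 2.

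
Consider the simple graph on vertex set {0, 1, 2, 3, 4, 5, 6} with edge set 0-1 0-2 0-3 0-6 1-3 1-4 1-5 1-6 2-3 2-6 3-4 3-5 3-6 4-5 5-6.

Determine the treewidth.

3

A width-3 tree decomposition is:
Bags: B1 = {0, 1, 3, 6}  B2 = {1, 3, 5, 6}  B3 = {1, 3, 4, 5}  B4 = {0, 2, 3, 6}
Tree: B1–B2, B2–B3, B1–B4
Each bag holds 4 vertices, so the decomposition has width 3, which upper-bounds the treewidth. Conversely, {0, 1, 3, 6} is a clique of size 4, and the vertices of any clique must share a bag in every tree decomposition; so some bag has ≥ 4 vertices and tw(G) ≥ 3. Therefore the treewidth is 3.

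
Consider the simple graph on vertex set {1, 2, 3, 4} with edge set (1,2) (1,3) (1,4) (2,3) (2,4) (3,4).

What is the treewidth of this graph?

A width-3 tree decomposition is:
Bags: B1 = {1, 2, 3, 4}
Tree: (single bag)
With just one bag of size 4, the width is 4 − 1 = 3, so tw(G) ≤ 3. Conversely, {1, 2, 3, 4} is a clique of size 4, and the vertices of any clique must share a bag in every tree decomposition; so some bag has ≥ 4 vertices and tw(G) ≥ 3. Combining the bounds, tw(G) = 3.

3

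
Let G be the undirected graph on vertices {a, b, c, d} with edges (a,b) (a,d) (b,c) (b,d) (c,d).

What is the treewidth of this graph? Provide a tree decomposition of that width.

Treewidth 2.
Bags: B1 = {b, c, d}  B2 = {a, b, d}
Tree: B1–B2

Every bag has size at most 3, so the width is 3 − 1 = 2 and tw(G) ≤ 2. Conversely, {b, c, d} is a clique of size 3, and the vertices of any clique must share a bag in every tree decomposition; so some bag has ≥ 3 vertices and tw(G) ≥ 2. Hence tw(G) = 2 exactly.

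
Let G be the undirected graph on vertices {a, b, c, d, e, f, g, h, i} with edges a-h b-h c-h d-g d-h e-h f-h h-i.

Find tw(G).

1

A width-1 tree decomposition is:
Bags: B1 = {d, h}  B2 = {b, h}  B3 = {e, h}  B4 = {f, h}  B5 = {h, i}  B6 = {c, h}  B7 = {d, g}  B8 = {a, h}
Tree: B1–B2, B2–B3, B3–B4, B3–B5, B2–B6, B1–B7, B5–B8
The largest bag has 2 vertices, giving width 1; this decomposition certifies tw(G) ≤ 1. G has an edge, so its treewidth is at least 1. Combining the bounds, tw(G) = 1.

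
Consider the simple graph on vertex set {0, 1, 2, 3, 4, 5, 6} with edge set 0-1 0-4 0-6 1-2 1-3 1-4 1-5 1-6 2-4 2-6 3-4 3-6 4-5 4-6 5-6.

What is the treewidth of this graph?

A width-3 tree decomposition is:
Bags: B1 = {1, 4, 5, 6}  B2 = {1, 2, 4, 6}  B3 = {1, 3, 4, 6}  B4 = {0, 1, 4, 6}
Tree: B1–B2, B1–B3, B1–B4
The largest bag has 4 vertices, giving width 3; this decomposition certifies tw(G) ≤ 3. On the other hand G contains the 4-clique {0, 1, 4, 6}. A clique must lie in a single bag of any decomposition, so no decomposition can have width below 3. Therefore the treewidth is 3.

3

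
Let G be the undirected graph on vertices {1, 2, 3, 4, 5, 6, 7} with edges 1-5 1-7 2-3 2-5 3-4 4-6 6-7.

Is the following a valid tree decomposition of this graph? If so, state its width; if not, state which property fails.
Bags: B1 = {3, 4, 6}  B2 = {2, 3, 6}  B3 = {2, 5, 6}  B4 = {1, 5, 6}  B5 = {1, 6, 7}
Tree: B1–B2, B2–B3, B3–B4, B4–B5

Yes; width 2.

Every vertex of G appears in some bag (union = {1, 2, 3, 4, 5, 6, 7}); every edge is covered by a bag; and for each vertex v the set of bags containing v is connected in the bag tree. The decomposition is therefore valid. The largest bag has 3 vertices, so the width is 2.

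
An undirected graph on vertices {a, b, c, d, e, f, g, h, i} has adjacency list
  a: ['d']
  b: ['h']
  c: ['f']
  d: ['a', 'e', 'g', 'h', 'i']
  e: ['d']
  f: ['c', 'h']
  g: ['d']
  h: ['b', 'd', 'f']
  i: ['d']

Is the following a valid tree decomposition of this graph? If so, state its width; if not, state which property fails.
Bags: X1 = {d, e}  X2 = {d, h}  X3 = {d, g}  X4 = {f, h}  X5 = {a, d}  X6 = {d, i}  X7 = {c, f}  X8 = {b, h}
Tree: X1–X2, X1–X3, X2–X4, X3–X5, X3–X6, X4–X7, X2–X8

Vertex coverage: the bags together contain {a, b, c, d, e, f, g, h, i}, the full vertex set. Edge coverage: each edge of G has both endpoints in at least one bag. Running intersection: for every vertex, the bags containing it form a connected subtree. All three properties hold, so this is a valid tree decomposition of width max|bag| − 1 = 1, and hence tw(G) ≤ 1.

Yes; width 1.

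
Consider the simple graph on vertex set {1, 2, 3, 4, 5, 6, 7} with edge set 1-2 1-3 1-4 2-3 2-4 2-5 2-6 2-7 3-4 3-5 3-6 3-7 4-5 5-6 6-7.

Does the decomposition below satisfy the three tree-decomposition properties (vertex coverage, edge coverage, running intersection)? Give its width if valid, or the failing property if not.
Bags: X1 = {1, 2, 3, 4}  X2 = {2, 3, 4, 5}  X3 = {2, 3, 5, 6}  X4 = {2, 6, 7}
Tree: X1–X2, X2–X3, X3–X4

A tree decomposition must satisfy three properties: every vertex lies in some bag; for every edge, both endpoints lie together in some bag; and for every vertex, the bags containing it form a connected subtree. Here edge (3,7) lies in no bag, so the decomposition is invalid.

No — edge (3,7) lies in no bag.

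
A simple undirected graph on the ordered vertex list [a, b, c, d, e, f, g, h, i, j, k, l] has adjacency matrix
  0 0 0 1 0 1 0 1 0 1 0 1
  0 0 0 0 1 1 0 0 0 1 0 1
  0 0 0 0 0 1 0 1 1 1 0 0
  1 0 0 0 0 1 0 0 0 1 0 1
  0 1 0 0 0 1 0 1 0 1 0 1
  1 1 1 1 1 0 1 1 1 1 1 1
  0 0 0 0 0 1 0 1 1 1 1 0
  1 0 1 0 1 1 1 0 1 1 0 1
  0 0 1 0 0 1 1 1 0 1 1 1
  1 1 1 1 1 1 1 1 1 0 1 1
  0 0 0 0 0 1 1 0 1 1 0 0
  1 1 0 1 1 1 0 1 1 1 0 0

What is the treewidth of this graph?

4

A width-4 tree decomposition is:
Bags: B1 = {f, g, h, i, j}  B2 = {f, g, i, j, k}  B3 = {c, f, h, i, j}  B4 = {f, h, i, j, l}  B5 = {e, f, h, j, l}  B6 = {a, f, h, j, l}  B7 = {b, e, f, j, l}  B8 = {a, d, f, j, l}
Tree: B1–B2, B1–B3, B3–B4, B4–B5, B5–B6, B5–B7, B6–B8
The largest bag has 5 vertices, giving width 4; this decomposition certifies tw(G) ≤ 4. Conversely, {a, d, f, j, l} is a clique of size 5, and the vertices of any clique must share a bag in every tree decomposition; so some bag has ≥ 5 vertices and tw(G) ≥ 4. Combining the bounds, tw(G) = 4.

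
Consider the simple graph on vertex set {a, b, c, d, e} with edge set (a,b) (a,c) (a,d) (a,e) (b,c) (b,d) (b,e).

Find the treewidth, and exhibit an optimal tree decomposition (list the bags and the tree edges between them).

Treewidth 2.
Bags: B1 = {a, b, c}  B2 = {a, b, e}  B3 = {a, b, d}
Tree: B1–B2, B2–B3

Every bag has size at most 3, so the width is 3 − 1 = 2 and tw(G) ≤ 2. Conversely, {a, b, d} is a clique of size 3, and the vertices of any clique must share a bag in every tree decomposition; so some bag has ≥ 3 vertices and tw(G) ≥ 2. The upper and lower bounds meet at 2, so that is the treewidth.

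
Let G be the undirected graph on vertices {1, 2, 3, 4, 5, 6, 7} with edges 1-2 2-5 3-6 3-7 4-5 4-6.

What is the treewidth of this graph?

A width-1 tree decomposition is:
Bags: B1 = {3, 7}  B2 = {3, 6}  B3 = {4, 6}  B4 = {4, 5}  B5 = {2, 5}  B6 = {1, 2}
Tree: B1–B2, B2–B3, B3–B4, B4–B5, B5–B6
Each bag holds 2 vertices, so the decomposition has width 1, which upper-bounds the treewidth. Since G has at least one edge (e.g. 7–3), it is not an edgeless graph, so tw(G) ≥ 1. Combining the bounds, tw(G) = 1.

1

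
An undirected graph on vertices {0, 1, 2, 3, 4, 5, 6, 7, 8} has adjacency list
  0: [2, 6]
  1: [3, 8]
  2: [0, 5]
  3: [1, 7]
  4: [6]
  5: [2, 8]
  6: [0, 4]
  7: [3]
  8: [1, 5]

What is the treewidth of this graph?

1

A width-1 tree decomposition is:
Bags: B1 = {4, 6}  B2 = {0, 6}  B3 = {0, 2}  B4 = {2, 5}  B5 = {5, 8}  B6 = {1, 8}  B7 = {1, 3}  B8 = {3, 7}
Tree: B1–B2, B2–B3, B3–B4, B4–B5, B5–B6, B6–B7, B7–B8
The largest bag has 2 vertices, giving width 1; this decomposition certifies tw(G) ≤ 1. G has an edge, so its treewidth is at least 1. The upper and lower bounds meet at 1, so that is the treewidth.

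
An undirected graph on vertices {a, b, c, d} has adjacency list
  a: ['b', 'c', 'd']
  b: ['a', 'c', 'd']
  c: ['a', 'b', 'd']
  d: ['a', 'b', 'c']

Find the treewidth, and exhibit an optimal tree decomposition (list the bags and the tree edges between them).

A single bag containing all 4 vertices is trivially a valid decomposition of width 3. For the lower bound, the 4 vertices {a, b, c, d} are pairwise adjacent, and any tree decomposition puts a clique entirely inside one bag — forcing width ≥ 3. Hence tw(G) = 3 exactly.

Treewidth 3.
One such decomposition:
Bags: B1 = {a, b, c, d}
Tree: (single bag)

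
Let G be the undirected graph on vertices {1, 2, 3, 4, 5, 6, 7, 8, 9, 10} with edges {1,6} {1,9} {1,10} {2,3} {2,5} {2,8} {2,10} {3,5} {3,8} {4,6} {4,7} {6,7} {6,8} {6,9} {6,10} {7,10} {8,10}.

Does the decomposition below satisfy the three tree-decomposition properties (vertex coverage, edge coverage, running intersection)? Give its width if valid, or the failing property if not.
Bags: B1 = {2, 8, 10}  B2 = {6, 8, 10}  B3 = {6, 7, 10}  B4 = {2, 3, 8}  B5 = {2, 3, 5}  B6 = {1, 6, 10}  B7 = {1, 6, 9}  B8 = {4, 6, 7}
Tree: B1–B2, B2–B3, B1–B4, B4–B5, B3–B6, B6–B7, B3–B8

Yes; width 2.

Every vertex of G appears in some bag (union = {1, 2, 3, 4, 5, 6, 7, 8, 9, 10}); every edge is covered by a bag; and for each vertex v the set of bags containing v is connected in the bag tree. The decomposition is therefore valid. The largest bag has 3 vertices, so the width is 2.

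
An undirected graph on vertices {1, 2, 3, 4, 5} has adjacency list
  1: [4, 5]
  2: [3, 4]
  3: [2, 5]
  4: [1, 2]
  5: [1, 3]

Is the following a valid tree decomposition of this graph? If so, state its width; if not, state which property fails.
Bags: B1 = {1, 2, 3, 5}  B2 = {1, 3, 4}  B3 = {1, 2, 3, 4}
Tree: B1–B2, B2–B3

A tree decomposition must satisfy three properties: every vertex lies in some bag; for every edge, both endpoints lie together in some bag; and for every vertex, the bags containing it form a connected subtree. Here bags containing vertex 2 are not connected in the tree, so the decomposition is invalid.

No — bags containing vertex 2 are not connected in the tree.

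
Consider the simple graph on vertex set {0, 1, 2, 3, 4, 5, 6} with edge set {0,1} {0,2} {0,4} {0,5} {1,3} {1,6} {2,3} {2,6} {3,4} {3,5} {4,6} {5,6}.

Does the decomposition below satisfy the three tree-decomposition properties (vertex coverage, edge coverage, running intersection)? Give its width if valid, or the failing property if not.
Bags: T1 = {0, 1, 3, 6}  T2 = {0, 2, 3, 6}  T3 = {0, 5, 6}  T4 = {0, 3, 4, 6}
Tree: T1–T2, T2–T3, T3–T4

No — edge (3,5) lies in no bag.

A tree decomposition must satisfy three properties: every vertex lies in some bag; for every edge, both endpoints lie together in some bag; and for every vertex, the bags containing it form a connected subtree. Here edge (3,5) lies in no bag, so the decomposition is invalid.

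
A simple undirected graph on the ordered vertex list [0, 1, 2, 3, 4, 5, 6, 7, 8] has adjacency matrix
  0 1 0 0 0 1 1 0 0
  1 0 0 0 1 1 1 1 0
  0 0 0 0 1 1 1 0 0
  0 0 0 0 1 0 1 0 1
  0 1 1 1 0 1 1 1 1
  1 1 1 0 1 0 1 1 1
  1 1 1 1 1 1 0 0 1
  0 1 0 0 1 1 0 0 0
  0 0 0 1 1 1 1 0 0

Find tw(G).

3

A width-3 tree decomposition is:
Bags: B1 = {4, 5, 6, 8}  B2 = {2, 4, 5, 6}  B3 = {1, 4, 5, 6}  B4 = {3, 4, 6, 8}  B5 = {1, 4, 5, 7}  B6 = {0, 1, 5, 6}
Tree: B1–B2, B1–B3, B1–B4, B3–B5, B3–B6
Every bag has size at most 4, so the width is 4 − 1 = 3 and tw(G) ≤ 3. On the other hand G contains the 4-clique {0, 1, 5, 6}. A clique must lie in a single bag of any decomposition, so no decomposition can have width below 3. Hence tw(G) = 3 exactly.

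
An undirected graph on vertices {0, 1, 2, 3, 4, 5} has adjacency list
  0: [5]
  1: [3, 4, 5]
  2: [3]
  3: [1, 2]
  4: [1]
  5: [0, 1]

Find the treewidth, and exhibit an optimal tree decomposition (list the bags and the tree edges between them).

Treewidth 1.
One such decomposition:
Bags: B1 = {1, 4}  B2 = {1, 5}  B3 = {1, 3}  B4 = {2, 3}  B5 = {0, 5}
Tree: B1–B2, B2–B3, B3–B4, B2–B5

Each bag holds 2 vertices, so the decomposition has width 1, which upper-bounds the treewidth. Since G has at least one edge (e.g. 4–1), it is not an edgeless graph, so tw(G) ≥ 1. Therefore the treewidth is 1.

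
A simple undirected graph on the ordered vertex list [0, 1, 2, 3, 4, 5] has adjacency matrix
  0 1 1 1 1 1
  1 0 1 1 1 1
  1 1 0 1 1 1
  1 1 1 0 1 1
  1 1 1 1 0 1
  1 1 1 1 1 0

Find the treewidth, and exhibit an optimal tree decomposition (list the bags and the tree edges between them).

Treewidth 5.
Bags: B1 = {0, 1, 2, 3, 4, 5}
Tree: (single bag)

With just one bag of size 6, the width is 6 − 1 = 5, so tw(G) ≤ 5. Conversely, {0, 1, 2, 3, 4, 5} is a clique of size 6, and the vertices of any clique must share a bag in every tree decomposition; so some bag has ≥ 6 vertices and tw(G) ≥ 5. The upper and lower bounds meet at 5, so that is the treewidth.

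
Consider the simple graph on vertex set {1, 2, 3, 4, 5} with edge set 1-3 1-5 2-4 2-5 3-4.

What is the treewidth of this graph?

2

A width-2 tree decomposition is:
Bags: B1 = {2, 3, 4}  B2 = {2, 3, 5}  B3 = {1, 3, 5}
Tree: B1–B2, B2–B3
The largest bag has 3 vertices, giving width 2; this decomposition certifies tw(G) ≤ 2. The edges 3–4–2–5–1–3 form a cycle, so G is not a tree and its treewidth is at least 2. The upper and lower bounds meet at 2, so that is the treewidth.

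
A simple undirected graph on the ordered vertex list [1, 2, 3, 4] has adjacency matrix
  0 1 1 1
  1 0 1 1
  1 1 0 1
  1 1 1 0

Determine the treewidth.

3

A width-3 tree decomposition is:
Bags: B1 = {1, 2, 3, 4}
Tree: (single bag)
A single bag containing all 4 vertices is trivially a valid decomposition of width 3. For the lower bound, the 4 vertices {1, 2, 3, 4} are pairwise adjacent, and any tree decomposition puts a clique entirely inside one bag — forcing width ≥ 3. Hence tw(G) = 3 exactly.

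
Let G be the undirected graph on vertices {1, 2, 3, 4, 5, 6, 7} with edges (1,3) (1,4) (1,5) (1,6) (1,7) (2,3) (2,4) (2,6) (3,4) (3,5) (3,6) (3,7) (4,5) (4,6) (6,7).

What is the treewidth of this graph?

A width-3 tree decomposition is:
Bags: B1 = {1, 3, 6, 7}  B2 = {1, 3, 4, 6}  B3 = {2, 3, 4, 6}  B4 = {1, 3, 4, 5}
Tree: B1–B2, B2–B3, B2–B4
Every bag has size at most 4, so the width is 4 − 1 = 3 and tw(G) ≤ 3. Conversely, {1, 3, 4, 5} is a clique of size 4, and the vertices of any clique must share a bag in every tree decomposition; so some bag has ≥ 4 vertices and tw(G) ≥ 3. Combining the bounds, tw(G) = 3.

3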